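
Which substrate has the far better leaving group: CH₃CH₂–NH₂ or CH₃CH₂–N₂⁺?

CH₃CH₂–N₂⁺

From CH₃CH₂–NH₂ the departing group would be NH₂⁻ (pKₐ(NH₃) ≈ 38). Extremely strong base; never a leaving group.
From CH₃CH₂–N₂⁺ the leaving group is N₂ (no meaningful conjugate acid; N₂ departs as an exceptionally stable neutral molecule).
(In practice CH₃CH₂–N₂⁺ is made from CH₃CH₂–NH₂ by diazotisation (NaNO₂ / HCl, 0 °C), generating a diazonium salt that expels N₂.)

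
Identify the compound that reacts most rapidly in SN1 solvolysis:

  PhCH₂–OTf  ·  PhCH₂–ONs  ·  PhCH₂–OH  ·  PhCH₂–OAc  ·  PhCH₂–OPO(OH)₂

PhCH₂–OTf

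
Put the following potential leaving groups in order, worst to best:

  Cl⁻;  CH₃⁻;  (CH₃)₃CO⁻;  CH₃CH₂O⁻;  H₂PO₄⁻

CH₃⁻ < (CH₃)₃CO⁻ < CH₃CH₂O⁻ < H₂PO₄⁻ < Cl⁻

Rank by basicity of the departing species: weakest base leaves most easily.
Cl⁻: pKₐ(HCl) ≈ -7
H₂PO₄⁻: pKₐ(H₃PO₄) ≈ 2.1
CH₃CH₂O⁻: pKₐ(CH₃CH₂OH) ≈ 16
(CH₃)₃CO⁻: pKₐ(t-BuOH) ≈ 18
CH₃⁻: pKₐ(CH₄) ≈ 48
Reversing gives the worst-to-best order requested.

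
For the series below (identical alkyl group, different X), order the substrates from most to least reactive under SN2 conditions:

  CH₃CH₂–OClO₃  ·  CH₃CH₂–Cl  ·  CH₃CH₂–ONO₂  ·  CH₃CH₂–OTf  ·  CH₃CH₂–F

CH₃CH₂–OTf > CH₃CH₂–OClO₃ > CH₃CH₂–Cl > CH₃CH₂–ONO₂ > CH₃CH₂–F

The skeletons are identical, so relative rate is governed entirely by leaving-group ability.
Rank by basicity of the departing species: weakest base leaves most easily.
CH₃CH₂–OTf loses OTf⁻: pKₐ(CF₃SO₃H (triflic acid)) ≈ -14
CH₃CH₂–OClO₃ loses ClO₄⁻: pKₐ(HClO₄) ≈ -10
CH₃CH₂–Cl loses Cl⁻: pKₐ(HCl) ≈ -7
CH₃CH₂–ONO₂ loses NO₃⁻: pKₐ(HNO₃) ≈ -1.3
CH₃CH₂–F loses F⁻: pKₐ(HF) ≈ 3.2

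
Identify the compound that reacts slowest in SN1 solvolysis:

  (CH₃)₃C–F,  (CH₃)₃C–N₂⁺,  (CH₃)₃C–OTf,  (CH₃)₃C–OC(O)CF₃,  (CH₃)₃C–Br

With the same alkyl group throughout, only the leaving group differentiates the rates.
The more stable X⁻ (or X) is on its own — i.e. the weaker a base it is — the better a leaving group it makes.
(CH₃)₃C–N₂⁺ loses N₂: no meaningful conjugate acid; N₂ departs as an exceptionally stable neutral molecule
(CH₃)₃C–OTf loses OTf⁻: pKₐ(CF₃SO₃H (triflic acid)) ≈ -14
(CH₃)₃C–Br loses Br⁻: pKₐ(HBr) ≈ -9
(CH₃)₃C–OC(O)CF₃ loses CF₃COO⁻: pKₐ(CF₃COOH) ≈ 0.2
(CH₃)₃C–F loses F⁻: pKₐ(HF) ≈ 3.2

(CH₃)₃C–F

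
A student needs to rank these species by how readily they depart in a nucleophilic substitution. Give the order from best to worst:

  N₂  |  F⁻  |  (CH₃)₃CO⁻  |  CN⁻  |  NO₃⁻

N₂ > NO₃⁻ > F⁻ > CN⁻ > (CH₃)₃CO⁻

The more stable X⁻ (or X) is on its own — i.e. the weaker a base it is — the better a leaving group it makes.
N₂: no meaningful conjugate acid; N₂ departs as an exceptionally stable neutral molecule
NO₃⁻: pKₐ(HNO₃) ≈ -1.3
F⁻: pKₐ(HF) ≈ 3.2
CN⁻: pKₐ(HCN) ≈ 9.2
(CH₃)₃CO⁻: pKₐ(t-BuOH) ≈ 18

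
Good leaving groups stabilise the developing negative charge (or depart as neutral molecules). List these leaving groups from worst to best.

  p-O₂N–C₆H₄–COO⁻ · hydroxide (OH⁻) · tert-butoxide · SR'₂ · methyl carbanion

methyl carbanion < tert-butoxide < hydroxide (OH⁻) < p-O₂N–C₆H₄–COO⁻ < SR'₂

A good leaving group is a weak base: the lower the pKₐ of its conjugate acid, the more readily it departs.
SR'₂: pKₐ(R'₂SH⁺) ≈ -7
p-O₂N–C₆H₄–COO⁻: pKₐ(p-nitrobenzoic acid) ≈ 3.4
hydroxide (OH⁻): pKₐ(H₂O) ≈ 15.7
tert-butoxide: pKₐ(t-BuOH) ≈ 18
methyl carbanion: pKₐ(CH₄) ≈ 48
The question asks for worst first, so the sequence is read in increasing leaving-group ability.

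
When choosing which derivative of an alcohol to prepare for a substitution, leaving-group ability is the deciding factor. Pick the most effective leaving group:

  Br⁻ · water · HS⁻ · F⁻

Br⁻

Br⁻: pKₐ(HBr) ≈ -9
water: pKₐ(H₃O⁺) ≈ -1.7
F⁻: pKₐ(HF) ≈ 3.2
HS⁻: pKₐ(H₂S) ≈ 7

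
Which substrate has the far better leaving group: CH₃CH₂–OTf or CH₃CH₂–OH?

CH₃CH₂–OTf

From CH₃CH₂–OH the departing group would be OH⁻ (pKₐ(H₂O) ≈ 15.7). Strong base; essentially never leaves without prior activation.
From CH₃CH₂–OTf the leaving group is OTf⁻ (pKₐ(CF₃SO₃H (triflic acid)) ≈ -14). Charge spread over three oxygens and a CF₃ group; the premier leaving group in synthesis.
(In practice CH₃CH₂–OTf is made from CH₃CH₂–OH by treatment with Tf₂O / 2,6-lutidine, converting the hydroxyl into a triflate.)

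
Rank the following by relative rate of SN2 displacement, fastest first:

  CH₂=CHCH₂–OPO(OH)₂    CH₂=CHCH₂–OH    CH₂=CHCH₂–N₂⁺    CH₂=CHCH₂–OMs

CH₂=CHCH₂–N₂⁺ > CH₂=CHCH₂–OMs > CH₂=CHCH₂–OPO(OH)₂ > CH₂=CHCH₂–OH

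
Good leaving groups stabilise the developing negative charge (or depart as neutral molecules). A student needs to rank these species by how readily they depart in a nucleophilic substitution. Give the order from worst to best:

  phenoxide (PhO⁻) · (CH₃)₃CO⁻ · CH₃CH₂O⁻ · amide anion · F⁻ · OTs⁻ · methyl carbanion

methyl carbanion < amide anion < (CH₃)₃CO⁻ < CH₃CH₂O⁻ < phenoxide (PhO⁻) < F⁻ < OTs⁻

OTs⁻: pKₐ(p-CH₃C₆H₄SO₃H (TsOH)) ≈ -2.8
F⁻: pKₐ(HF) ≈ 3.2
phenoxide (PhO⁻): pKₐ(C₆H₅OH (phenol)) ≈ 10
CH₃CH₂O⁻: pKₐ(CH₃CH₂OH) ≈ 16
(CH₃)₃CO⁻: pKₐ(t-BuOH) ≈ 18
amide anion: pKₐ(NH₃) ≈ 38
methyl carbanion: pKₐ(CH₄) ≈ 48
The question asks for worst first, so the sequence is read in increasing leaving-group ability.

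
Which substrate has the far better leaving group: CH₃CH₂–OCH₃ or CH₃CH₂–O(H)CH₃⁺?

From CH₃CH₂–OCH₃ the departing group would be CH₃O⁻ (pKₐ(CH₃OH) ≈ 15.5). Strong base; alkoxides do not leave unassisted.
From CH₃CH₂–O(H)CH₃⁺ the leaving group is R'OH (pKₐ(R'OH₂⁺) ≈ -2.4). Neutral; leaves from a protonated ether (an oxonium ion, R–O(H)R'⁺).
(In practice CH₃CH₂–O(H)CH₃⁺ is made from CH₃CH₂–OCH₃ by protonation with concentrated HI, allowing neutral methanol, rather than methoxide, to depart.)

CH₃CH₂–O(H)CH₃⁺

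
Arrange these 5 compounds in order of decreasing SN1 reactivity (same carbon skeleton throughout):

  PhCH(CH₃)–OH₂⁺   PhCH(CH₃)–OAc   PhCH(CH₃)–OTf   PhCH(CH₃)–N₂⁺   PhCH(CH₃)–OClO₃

PhCH(CH₃)–N₂⁺ > PhCH(CH₃)–OTf > PhCH(CH₃)–OClO₃ > PhCH(CH₃)–OH₂⁺ > PhCH(CH₃)–OAc

Same R in every case — rank the leaving groups.
A good leaving group is a weak base: the lower the pKₐ of its conjugate acid, the more readily it departs.
PhCH(CH₃)–N₂⁺ loses N₂: no meaningful conjugate acid; N₂ departs as an exceptionally stable neutral molecule
PhCH(CH₃)–OTf loses OTf⁻: pKₐ(CF₃SO₃H (triflic acid)) ≈ -14
PhCH(CH₃)–OClO₃ loses ClO₄⁻: pKₐ(HClO₄) ≈ -10
PhCH(CH₃)–OH₂⁺ loses H₂O: pKₐ(H₃O⁺) ≈ -1.7
PhCH(CH₃)–OAc loses AcO⁻: pKₐ(CH₃COOH) ≈ 4.8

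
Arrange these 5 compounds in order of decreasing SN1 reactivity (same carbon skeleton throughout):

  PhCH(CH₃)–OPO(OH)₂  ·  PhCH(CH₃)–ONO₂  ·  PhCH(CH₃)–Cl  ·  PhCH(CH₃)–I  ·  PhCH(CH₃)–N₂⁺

PhCH(CH₃)–N₂⁺ > PhCH(CH₃)–I > PhCH(CH₃)–Cl > PhCH(CH₃)–ONO₂ > PhCH(CH₃)–OPO(OH)₂

The skeletons are identical, so relative rate is governed entirely by leaving-group ability.
The more stable X⁻ (or X) is on its own — i.e. the weaker a base it is — the better a leaving group it makes.
PhCH(CH₃)–N₂⁺ loses N₂: no meaningful conjugate acid; N₂ departs as an exceptionally stable neutral molecule
PhCH(CH₃)–I loses I⁻: pKₐ(HI) ≈ -10
PhCH(CH₃)–Cl loses Cl⁻: pKₐ(HCl) ≈ -7
PhCH(CH₃)–ONO₂ loses NO₃⁻: pKₐ(HNO₃) ≈ -1.3
PhCH(CH₃)–OPO(OH)₂ loses H₂PO₄⁻: pKₐ(H₃PO₄) ≈ 2.1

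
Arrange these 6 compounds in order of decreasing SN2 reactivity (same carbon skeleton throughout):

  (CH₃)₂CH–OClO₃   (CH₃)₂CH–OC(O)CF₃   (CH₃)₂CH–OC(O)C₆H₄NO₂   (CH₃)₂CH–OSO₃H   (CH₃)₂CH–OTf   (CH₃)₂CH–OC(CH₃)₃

(CH₃)₂CH–OTf > (CH₃)₂CH–OClO₃ > (CH₃)₂CH–OSO₃H > (CH₃)₂CH–OC(O)CF₃ > (CH₃)₂CH–OC(O)C₆H₄NO₂ > (CH₃)₂CH–OC(CH₃)₃

The skeletons are identical, so relative rate is governed entirely by leaving-group ability.
The more stable X⁻ (or X) is on its own — i.e. the weaker a base it is — the better a leaving group it makes.
(CH₃)₂CH–OTf loses OTf⁻: pKₐ(CF₃SO₃H (triflic acid)) ≈ -14
(CH₃)₂CH–OClO₃ loses ClO₄⁻: pKₐ(HClO₄) ≈ -10
(CH₃)₂CH–OSO₃H loses HSO₄⁻: pKₐ(H₂SO₄) ≈ -3
(CH₃)₂CH–OC(O)CF₃ loses CF₃COO⁻: pKₐ(CF₃COOH) ≈ 0.2
(CH₃)₂CH–OC(O)C₆H₄NO₂ loses p-O₂N–C₆H₄–COO⁻: pKₐ(p-nitrobenzoic acid) ≈ 3.4
(CH₃)₂CH–OC(CH₃)₃ loses (CH₃)₃CO⁻: pKₐ(t-BuOH) ≈ 18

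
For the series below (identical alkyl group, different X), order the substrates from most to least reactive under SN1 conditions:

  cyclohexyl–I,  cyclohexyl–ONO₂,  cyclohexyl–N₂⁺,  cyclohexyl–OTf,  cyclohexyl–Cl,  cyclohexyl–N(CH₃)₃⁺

cyclohexyl–N₂⁺ > cyclohexyl–OTf > cyclohexyl–I > cyclohexyl–Cl > cyclohexyl–ONO₂ > cyclohexyl–N(CH₃)₃⁺

With the same alkyl group throughout, only the leaving group differentiates the rates.
Leaving-group ability tracks the stability of the departed species; conjugate-acid pKₐ is the usual yardstick (lower pKₐ → better LG).
cyclohexyl–N₂⁺ loses N₂: no meaningful conjugate acid; N₂ departs as an exceptionally stable neutral molecule
cyclohexyl–OTf loses OTf⁻: pKₐ(CF₃SO₃H (triflic acid)) ≈ -14
cyclohexyl–I loses I⁻: pKₐ(HI) ≈ -10
cyclohexyl–Cl loses Cl⁻: pKₐ(HCl) ≈ -7
cyclohexyl–ONO₂ loses NO₃⁻: pKₐ(HNO₃) ≈ -1.3
cyclohexyl–N(CH₃)₃⁺ loses NR'₃: pKₐ(R'₃NH⁺) ≈ 10.7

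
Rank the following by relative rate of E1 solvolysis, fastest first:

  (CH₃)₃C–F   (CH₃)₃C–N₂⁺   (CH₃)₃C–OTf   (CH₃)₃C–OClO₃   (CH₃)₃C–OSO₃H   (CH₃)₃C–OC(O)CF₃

(CH₃)₃C–N₂⁺ > (CH₃)₃C–OTf > (CH₃)₃C–OClO₃ > (CH₃)₃C–OSO₃H > (CH₃)₃C–OC(O)CF₃ > (CH₃)₃C–F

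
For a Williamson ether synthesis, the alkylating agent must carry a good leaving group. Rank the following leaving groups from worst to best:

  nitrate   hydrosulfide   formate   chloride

A good leaving group is a weak base: the lower the pKₐ of its conjugate acid, the more readily it departs.
chloride: pKₐ(HCl) ≈ -7 — moderately weak base
nitrate: pKₐ(HNO₃) ≈ -1.3 — resonance-delocalised over three oxygens
formate: pKₐ(HCOOH) ≈ 3.8 — resonance-stabilised carboxylate
hydrosulfide: pKₐ(H₂S) ≈ 7 — larger and more polarisable than the oxygen analogue
Listed from poorest to best leaving group as asked.

hydrosulfide < formate < nitrate < chloride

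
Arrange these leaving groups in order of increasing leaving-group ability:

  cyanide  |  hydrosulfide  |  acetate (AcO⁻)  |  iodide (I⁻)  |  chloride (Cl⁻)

cyanide < hydrosulfide < acetate (AcO⁻) < chloride (Cl⁻) < iodide (I⁻)

Rank by basicity of the departing species: weakest base leaves most easily.
iodide (I⁻): pKₐ(HI) ≈ -10 — large, highly polarisable; very weak base
chloride (Cl⁻): pKₐ(HCl) ≈ -7 — moderately weak base
acetate (AcO⁻): pKₐ(CH₃COOH) ≈ 4.8 — resonance-stabilised but still a weak base
hydrosulfide: pKₐ(H₂S) ≈ 7
cyanide: pKₐ(HCN) ≈ 9.2 — sp carbon stabilises the charge somewhat, but still a poor LG
The question asks for worst first, so the sequence is read in increasing leaving-group ability.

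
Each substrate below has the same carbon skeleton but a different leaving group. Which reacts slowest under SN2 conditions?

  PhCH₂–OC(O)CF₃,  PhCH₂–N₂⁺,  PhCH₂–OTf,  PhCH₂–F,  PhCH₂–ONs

PhCH₂–F

Same R in every case — rank the leaving groups.
Rank by basicity of the departing species: weakest base leaves most easily.
PhCH₂–N₂⁺ loses N₂: no meaningful conjugate acid; N₂ departs as an exceptionally stable neutral molecule
PhCH₂–OTf loses OTf⁻: pKₐ(CF₃SO₃H (triflic acid)) ≈ -14
PhCH₂–ONs loses ONs⁻: pKₐ(p-O₂NC₆H₄SO₃H) ≈ -3.5
PhCH₂–OC(O)CF₃ loses CF₃COO⁻: pKₐ(CF₃COOH) ≈ 0.2
PhCH₂–F loses F⁻: pKₐ(HF) ≈ 3.2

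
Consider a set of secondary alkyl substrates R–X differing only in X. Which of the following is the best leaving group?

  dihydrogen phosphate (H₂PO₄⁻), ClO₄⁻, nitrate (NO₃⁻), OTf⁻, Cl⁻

OTf⁻

The more stable X⁻ (or X) is on its own — i.e. the weaker a base it is — the better a leaving group it makes.
OTf⁻: pKₐ(CF₃SO₃H (triflic acid)) ≈ -14
ClO₄⁻: pKₐ(HClO₄) ≈ -10
Cl⁻: pKₐ(HCl) ≈ -7
nitrate (NO₃⁻): pKₐ(HNO₃) ≈ -1.3
dihydrogen phosphate (H₂PO₄⁻): pKₐ(H₃PO₄) ≈ 2.1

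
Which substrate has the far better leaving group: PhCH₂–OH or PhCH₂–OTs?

PhCH₂–OTs

From PhCH₂–OH the departing group would be OH⁻ (pKₐ(H₂O) ≈ 15.7). Strong base; essentially never leaves without prior activation.
From PhCH₂–OTs the leaving group is OTs⁻ (pKₐ(p-CH₃C₆H₄SO₃H (TsOH)) ≈ -2.8). Resonance-delocalised arenesulfonate.
(In practice PhCH₂–OTs is made from PhCH₂–OH by treatment with TsCl / pyridine, converting the hydroxyl into a tosylate.)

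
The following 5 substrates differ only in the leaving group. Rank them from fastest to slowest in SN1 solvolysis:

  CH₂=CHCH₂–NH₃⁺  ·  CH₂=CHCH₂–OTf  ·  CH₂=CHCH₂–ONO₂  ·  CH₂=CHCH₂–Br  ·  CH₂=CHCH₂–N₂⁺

With the same alkyl group throughout, only the leaving group differentiates the rates.
The more stable X⁻ (or X) is on its own — i.e. the weaker a base it is — the better a leaving group it makes.
CH₂=CHCH₂–N₂⁺ loses N₂: no meaningful conjugate acid; N₂ departs as an exceptionally stable neutral molecule
CH₂=CHCH₂–OTf loses OTf⁻: pKₐ(CF₃SO₃H (triflic acid)) ≈ -14
CH₂=CHCH₂–Br loses Br⁻: pKₐ(HBr) ≈ -9
CH₂=CHCH₂–ONO₂ loses NO₃⁻: pKₐ(HNO₃) ≈ -1.3
CH₂=CHCH₂–NH₃⁺ loses NH₃: pKₐ(NH₄⁺) ≈ 9.2

CH₂=CHCH₂–N₂⁺ > CH₂=CHCH₂–OTf > CH₂=CHCH₂–Br > CH₂=CHCH₂–ONO₂ > CH₂=CHCH₂–NH₃⁺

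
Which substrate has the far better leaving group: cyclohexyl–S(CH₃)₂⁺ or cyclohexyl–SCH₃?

cyclohexyl–S(CH₃)₂⁺

From cyclohexyl–SCH₃ the departing group would be RS⁻ (pKₐ(RSH (a thiol)) ≈ 10.5). Moderately basic; rarely leaves without activation.
From cyclohexyl–S(CH₃)₂⁺ the leaving group is SR'₂ (pKₐ(R'₂SH⁺) ≈ -7). Neutral; leaves from a sulfonium salt (R–SR'₂⁺).
(In practice cyclohexyl–S(CH₃)₂⁺ is made from cyclohexyl–SCH₃ by S-methylation with CH₃I, allowing neutral dimethyl sulfide, rather than methanethiolate, to depart.)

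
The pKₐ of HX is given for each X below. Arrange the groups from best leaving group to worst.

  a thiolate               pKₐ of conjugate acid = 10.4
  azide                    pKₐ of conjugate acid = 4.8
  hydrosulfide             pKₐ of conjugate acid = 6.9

Lower conjugate-acid pKₐ ⇒ weaker base ⇒ better leaving group.
Sorting by the given values: azide (4.8), hydrosulfide (6.9), a thiolate (10.4).

azide > hydrosulfide > a thiolate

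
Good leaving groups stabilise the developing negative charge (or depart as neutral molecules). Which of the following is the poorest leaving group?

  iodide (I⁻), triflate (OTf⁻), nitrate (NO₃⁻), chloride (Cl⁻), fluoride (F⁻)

fluoride (F⁻)

triflate (OTf⁻): pKₐ(CF₃SO₃H (triflic acid)) ≈ -14
iodide (I⁻): pKₐ(HI) ≈ -10
chloride (Cl⁻): pKₐ(HCl) ≈ -7
nitrate (NO₃⁻): pKₐ(HNO₃) ≈ -1.3
fluoride (F⁻): pKₐ(HF) ≈ 3.2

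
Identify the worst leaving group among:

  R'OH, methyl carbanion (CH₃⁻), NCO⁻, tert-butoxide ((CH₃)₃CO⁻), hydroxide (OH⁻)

methyl carbanion (CH₃⁻)

Leaving-group ability tracks the stability of the departed species; conjugate-acid pKₐ is the usual yardstick (lower pKₐ → better LG).
R'OH: pKₐ(R'OH₂⁺) ≈ -2.4
NCO⁻: pKₐ(HOCN) ≈ 3.5
hydroxide (OH⁻): pKₐ(H₂O) ≈ 15.7
tert-butoxide ((CH₃)₃CO⁻): pKₐ(t-BuOH) ≈ 18
methyl carbanion (CH₃⁻): pKₐ(CH₄) ≈ 48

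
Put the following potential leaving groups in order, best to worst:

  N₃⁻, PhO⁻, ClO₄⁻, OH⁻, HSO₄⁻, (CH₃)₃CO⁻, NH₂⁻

ClO₄⁻ > HSO₄⁻ > N₃⁻ > PhO⁻ > OH⁻ > (CH₃)₃CO⁻ > NH₂⁻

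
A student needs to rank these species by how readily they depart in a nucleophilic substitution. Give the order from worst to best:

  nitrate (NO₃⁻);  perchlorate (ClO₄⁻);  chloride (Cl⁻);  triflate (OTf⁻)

nitrate (NO₃⁻) < chloride (Cl⁻) < perchlorate (ClO₄⁻) < triflate (OTf⁻)

Rank by basicity of the departing species: weakest base leaves most easily.
triflate (OTf⁻): pKₐ(CF₃SO₃H (triflic acid)) ≈ -14
perchlorate (ClO₄⁻): pKₐ(HClO₄) ≈ -10
chloride (Cl⁻): pKₐ(HCl) ≈ -7
nitrate (NO₃⁻): pKₐ(HNO₃) ≈ -1.3
The question asks for worst first, so the sequence is read in increasing leaving-group ability.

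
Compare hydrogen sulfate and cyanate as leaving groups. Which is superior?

hydrogen sulfate

hydrogen sulfate is the better leaving group.
pKₐ(H₂SO₄) ≈ -3 versus pKₐ(HOCN) ≈ 3.5: hydrogen sulfate is the much weaker base.
Conjugate base of a strong mineral acid.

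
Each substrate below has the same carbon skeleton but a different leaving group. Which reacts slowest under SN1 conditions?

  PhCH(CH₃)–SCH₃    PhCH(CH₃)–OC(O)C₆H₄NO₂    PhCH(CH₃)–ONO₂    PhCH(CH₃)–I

PhCH(CH₃)–SCH₃

Identical carbon frameworks mean the comparison reduces to leaving-group quality.
Leaving-group ability tracks the stability of the departed species; conjugate-acid pKₐ is the usual yardstick (lower pKₐ → better LG).
PhCH(CH₃)–I loses I⁻: pKₐ(HI) ≈ -10
PhCH(CH₃)–ONO₂ loses NO₃⁻: pKₐ(HNO₃) ≈ -1.3
PhCH(CH₃)–OC(O)C₆H₄NO₂ loses p-O₂N–C₆H₄–COO⁻: pKₐ(p-nitrobenzoic acid) ≈ 3.4
PhCH(CH₃)–SCH₃ loses RS⁻: pKₐ(RSH (a thiol)) ≈ 10.5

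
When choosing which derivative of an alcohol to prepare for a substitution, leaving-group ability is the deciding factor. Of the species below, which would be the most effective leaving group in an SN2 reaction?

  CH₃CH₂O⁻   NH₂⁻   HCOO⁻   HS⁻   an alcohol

an alcohol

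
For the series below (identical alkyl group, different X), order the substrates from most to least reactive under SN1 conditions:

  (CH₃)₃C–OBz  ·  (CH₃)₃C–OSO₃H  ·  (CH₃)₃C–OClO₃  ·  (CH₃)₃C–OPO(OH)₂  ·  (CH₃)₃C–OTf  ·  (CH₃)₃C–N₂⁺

The skeletons are identical, so relative rate is governed entirely by leaving-group ability.
The more stable X⁻ (or X) is on its own — i.e. the weaker a base it is — the better a leaving group it makes.
(CH₃)₃C–N₂⁺ loses N₂: no meaningful conjugate acid; N₂ departs as an exceptionally stable neutral molecule
(CH₃)₃C–OTf loses OTf⁻: pKₐ(CF₃SO₃H (triflic acid)) ≈ -14
(CH₃)₃C–OClO₃ loses ClO₄⁻: pKₐ(HClO₄) ≈ -10
(CH₃)₃C–OSO₃H loses HSO₄⁻: pKₐ(H₂SO₄) ≈ -3
(CH₃)₃C–OPO(OH)₂ loses H₂PO₄⁻: pKₐ(H₃PO₄) ≈ 2.1
(CH₃)₃C–OBz loses PhCOO⁻: pKₐ(C₆H₅COOH) ≈ 4.2

(CH₃)₃C–N₂⁺ > (CH₃)₃C–OTf > (CH₃)₃C–OClO₃ > (CH₃)₃C–OSO₃H > (CH₃)₃C–OPO(OH)₂ > (CH₃)₃C–OBz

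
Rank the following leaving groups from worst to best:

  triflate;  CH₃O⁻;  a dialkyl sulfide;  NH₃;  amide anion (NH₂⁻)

amide anion (NH₂⁻) < CH₃O⁻ < NH₃ < a dialkyl sulfide < triflate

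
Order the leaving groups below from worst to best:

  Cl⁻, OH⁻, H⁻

H⁻ < OH⁻ < Cl⁻

Rank by basicity of the departing species: weakest base leaves most easily.
Cl⁻: pKₐ(HCl) ≈ -7
OH⁻: pKₐ(H₂O) ≈ 15.7
H⁻: pKₐ(H₂) ≈ 36
Reversing gives the worst-to-best order requested.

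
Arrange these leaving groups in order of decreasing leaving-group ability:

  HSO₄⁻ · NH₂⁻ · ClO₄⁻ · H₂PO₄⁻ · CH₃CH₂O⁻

The more stable X⁻ (or X) is on its own — i.e. the weaker a base it is — the better a leaving group it makes.
ClO₄⁻: pKₐ(HClO₄) ≈ -10 — extremely weak base; rarely used for safety reasons
HSO₄⁻: pKₐ(H₂SO₄) ≈ -3 — conjugate base of a strong mineral acid
H₂PO₄⁻: pKₐ(H₃PO₄) ≈ 2.1 — moderate base; biological leaving group after further activation
CH₃CH₂O⁻: pKₐ(CH₃CH₂OH) ≈ 16 — strong base; alkoxides do not leave unassisted
NH₂⁻: pKₐ(NH₃) ≈ 38

ClO₄⁻ > HSO₄⁻ > H₂PO₄⁻ > CH₃CH₂O⁻ > NH₂⁻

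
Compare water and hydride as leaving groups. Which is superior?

water is the better leaving group.
pKₐ(H₃O⁺) ≈ -1.7 versus pKₐ(H₂) ≈ 36: water is the much weaker base.
Neutral; leaves from a protonated alcohol (R–OH₂⁺).

water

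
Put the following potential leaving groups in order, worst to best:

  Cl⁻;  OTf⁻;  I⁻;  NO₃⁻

Leaving-group ability tracks the stability of the departed species; conjugate-acid pKₐ is the usual yardstick (lower pKₐ → better LG).
OTf⁻: pKₐ(CF₃SO₃H (triflic acid)) ≈ -14
I⁻: pKₐ(HI) ≈ -10 — large, highly polarisable; very weak base
Cl⁻: pKₐ(HCl) ≈ -7
NO₃⁻: pKₐ(HNO₃) ≈ -1.3
The question asks for worst first, so the sequence is read in increasing leaving-group ability.

NO₃⁻ < Cl⁻ < I⁻ < OTf⁻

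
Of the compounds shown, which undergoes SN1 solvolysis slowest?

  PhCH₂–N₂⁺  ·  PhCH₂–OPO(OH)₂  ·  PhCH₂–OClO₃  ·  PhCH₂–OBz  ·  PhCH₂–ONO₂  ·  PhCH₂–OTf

Same R in every case — rank the leaving groups.
The more stable X⁻ (or X) is on its own — i.e. the weaker a base it is — the better a leaving group it makes.
PhCH₂–N₂⁺ loses N₂: no meaningful conjugate acid; N₂ departs as an exceptionally stable neutral molecule
PhCH₂–OTf loses OTf⁻: pKₐ(CF₃SO₃H (triflic acid)) ≈ -14
PhCH₂–OClO₃ loses ClO₄⁻: pKₐ(HClO₄) ≈ -10
PhCH₂–ONO₂ loses NO₃⁻: pKₐ(HNO₃) ≈ -1.3
PhCH₂–OPO(OH)₂ loses H₂PO₄⁻: pKₐ(H₃PO₄) ≈ 2.1
PhCH₂–OBz loses PhCOO⁻: pKₐ(C₆H₅COOH) ≈ 4.2

PhCH₂–OBz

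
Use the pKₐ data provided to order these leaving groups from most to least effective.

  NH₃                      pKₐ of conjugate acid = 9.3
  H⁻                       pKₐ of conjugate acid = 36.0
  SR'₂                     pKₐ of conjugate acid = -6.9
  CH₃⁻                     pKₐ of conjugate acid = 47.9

SR'₂ > NH₃ > H⁻ > CH₃⁻

Lower conjugate-acid pKₐ ⇒ weaker base ⇒ better leaving group.
Sorting by the given values: SR'₂ (-6.9), NH₃ (9.3), H⁻ (36.0), CH₃⁻ (47.9).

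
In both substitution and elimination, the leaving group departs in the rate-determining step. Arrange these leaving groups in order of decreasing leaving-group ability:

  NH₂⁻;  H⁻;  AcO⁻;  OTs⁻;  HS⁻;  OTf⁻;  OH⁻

OTf⁻ > OTs⁻ > AcO⁻ > HS⁻ > OH⁻ > H⁻ > NH₂⁻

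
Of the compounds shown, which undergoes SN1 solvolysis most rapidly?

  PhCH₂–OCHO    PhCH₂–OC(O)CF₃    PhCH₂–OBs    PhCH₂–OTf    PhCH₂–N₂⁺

The skeletons are identical, so relative rate is governed entirely by leaving-group ability.
A good leaving group is a weak base: the lower the pKₐ of its conjugate acid, the more readily it departs.
PhCH₂–N₂⁺ loses N₂: no meaningful conjugate acid; N₂ departs as an exceptionally stable neutral molecule
PhCH₂–OTf loses OTf⁻: pKₐ(CF₃SO₃H (triflic acid)) ≈ -14
PhCH₂–OBs loses OBs⁻: pKₐ(p-BrC₆H₄SO₃H) ≈ -2.8
PhCH₂–OC(O)CF₃ loses CF₃COO⁻: pKₐ(CF₃COOH) ≈ 0.2
PhCH₂–OCHO loses HCOO⁻: pKₐ(HCOOH) ≈ 3.8

PhCH₂–N₂⁺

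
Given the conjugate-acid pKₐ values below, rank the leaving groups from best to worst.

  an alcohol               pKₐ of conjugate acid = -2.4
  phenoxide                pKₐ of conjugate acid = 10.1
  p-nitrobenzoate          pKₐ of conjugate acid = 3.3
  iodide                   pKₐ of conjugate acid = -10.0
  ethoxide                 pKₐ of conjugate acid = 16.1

iodide > an alcohol > p-nitrobenzoate > phenoxide > ethoxide

Lower conjugate-acid pKₐ ⇒ weaker base ⇒ better leaving group.
Sorting by the given values: iodide (-10.0), an alcohol (-2.4), p-nitrobenzoate (3.3), phenoxide (10.1), ethoxide (16.1).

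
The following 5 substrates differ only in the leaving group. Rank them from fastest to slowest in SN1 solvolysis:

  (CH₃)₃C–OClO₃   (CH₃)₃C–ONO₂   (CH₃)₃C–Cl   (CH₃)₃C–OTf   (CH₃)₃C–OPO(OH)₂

With the same alkyl group throughout, only the leaving group differentiates the rates.
Rank by basicity of the departing species: weakest base leaves most easily.
(CH₃)₃C–OTf loses OTf⁻: pKₐ(CF₃SO₃H (triflic acid)) ≈ -14
(CH₃)₃C–OClO₃ loses ClO₄⁻: pKₐ(HClO₄) ≈ -10
(CH₃)₃C–Cl loses Cl⁻: pKₐ(HCl) ≈ -7
(CH₃)₃C–ONO₂ loses NO₃⁻: pKₐ(HNO₃) ≈ -1.3
(CH₃)₃C–OPO(OH)₂ loses H₂PO₄⁻: pKₐ(H₃PO₄) ≈ 2.1

(CH₃)₃C–OTf > (CH₃)₃C–OClO₃ > (CH₃)₃C–Cl > (CH₃)₃C–ONO₂ > (CH₃)₃C–OPO(OH)₂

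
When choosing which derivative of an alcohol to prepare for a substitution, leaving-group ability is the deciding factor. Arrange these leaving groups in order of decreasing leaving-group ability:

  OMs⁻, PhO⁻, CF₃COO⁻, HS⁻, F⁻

OMs⁻ > CF₃COO⁻ > F⁻ > HS⁻ > PhO⁻

Rank by basicity of the departing species: weakest base leaves most easily.
OMs⁻: pKₐ(CH₃SO₃H (MsOH)) ≈ -1.9
CF₃COO⁻: pKₐ(CF₃COOH) ≈ 0.2
F⁻: pKₐ(HF) ≈ 3.2
HS⁻: pKₐ(H₂S) ≈ 7
PhO⁻: pKₐ(C₆H₅OH (phenol)) ≈ 10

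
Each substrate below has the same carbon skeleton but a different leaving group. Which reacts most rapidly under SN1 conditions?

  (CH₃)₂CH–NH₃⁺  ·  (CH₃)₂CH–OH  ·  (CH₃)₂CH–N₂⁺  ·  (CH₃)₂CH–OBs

(CH₃)₂CH–N₂⁺

With the same alkyl group throughout, only the leaving group differentiates the rates.
The more stable X⁻ (or X) is on its own — i.e. the weaker a base it is — the better a leaving group it makes.
(CH₃)₂CH–N₂⁺ loses N₂: no meaningful conjugate acid; N₂ departs as an exceptionally stable neutral molecule
(CH₃)₂CH–OBs loses OBs⁻: pKₐ(p-BrC₆H₄SO₃H) ≈ -2.8
(CH₃)₂CH–NH₃⁺ loses NH₃: pKₐ(NH₄⁺) ≈ 9.2
(CH₃)₂CH–OH loses OH⁻: pKₐ(H₂O) ≈ 15.7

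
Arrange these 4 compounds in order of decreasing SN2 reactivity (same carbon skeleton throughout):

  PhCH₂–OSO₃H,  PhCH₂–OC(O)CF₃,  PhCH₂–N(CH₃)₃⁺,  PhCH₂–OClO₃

With the same alkyl group throughout, only the leaving group differentiates the rates.
Rank by basicity of the departing species: weakest base leaves most easily.
PhCH₂–OClO₃ loses ClO₄⁻: pKₐ(HClO₄) ≈ -10
PhCH₂–OSO₃H loses HSO₄⁻: pKₐ(H₂SO₄) ≈ -3
PhCH₂–OC(O)CF₃ loses CF₃COO⁻: pKₐ(CF₃COOH) ≈ 0.2
PhCH₂–N(CH₃)₃⁺ loses NR'₃: pKₐ(R'₃NH⁺) ≈ 10.7

PhCH₂–OClO₃ > PhCH₂–OSO₃H > PhCH₂–OC(O)CF₃ > PhCH₂–N(CH₃)₃⁺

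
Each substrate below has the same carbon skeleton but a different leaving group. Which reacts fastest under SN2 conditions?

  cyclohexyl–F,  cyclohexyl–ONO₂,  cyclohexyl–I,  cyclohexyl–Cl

The skeletons are identical, so relative rate is governed entirely by leaving-group ability.
The more stable X⁻ (or X) is on its own — i.e. the weaker a base it is — the better a leaving group it makes.
cyclohexyl–I loses I⁻: pKₐ(HI) ≈ -10
cyclohexyl–Cl loses Cl⁻: pKₐ(HCl) ≈ -7
cyclohexyl–ONO₂ loses NO₃⁻: pKₐ(HNO₃) ≈ -1.3
cyclohexyl–F loses F⁻: pKₐ(HF) ≈ 3.2

cyclohexyl–I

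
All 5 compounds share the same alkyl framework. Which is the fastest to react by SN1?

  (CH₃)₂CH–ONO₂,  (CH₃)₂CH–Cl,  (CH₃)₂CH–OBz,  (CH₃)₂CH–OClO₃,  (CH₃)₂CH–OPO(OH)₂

With the same alkyl group throughout, only the leaving group differentiates the rates.
A good leaving group is a weak base: the lower the pKₐ of its conjugate acid, the more readily it departs.
(CH₃)₂CH–OClO₃ loses ClO₄⁻: pKₐ(HClO₄) ≈ -10
(CH₃)₂CH–Cl loses Cl⁻: pKₐ(HCl) ≈ -7
(CH₃)₂CH–ONO₂ loses NO₃⁻: pKₐ(HNO₃) ≈ -1.3
(CH₃)₂CH–OPO(OH)₂ loses H₂PO₄⁻: pKₐ(H₃PO₄) ≈ 2.1
(CH₃)₂CH–OBz loses PhCOO⁻: pKₐ(C₆H₅COOH) ≈ 4.2

(CH₃)₂CH–OClO₃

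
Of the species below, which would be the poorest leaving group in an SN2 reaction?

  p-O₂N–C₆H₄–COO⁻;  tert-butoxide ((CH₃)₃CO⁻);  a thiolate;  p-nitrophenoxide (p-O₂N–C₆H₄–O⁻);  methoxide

Rank by basicity of the departing species: weakest base leaves most easily.
p-O₂N–C₆H₄–COO⁻: pKₐ(p-nitrobenzoic acid) ≈ 3.4
p-nitrophenoxide (p-O₂N–C₆H₄–O⁻): pKₐ(p-nitrophenol) ≈ 7.2
a thiolate: pKₐ(RSH (a thiol)) ≈ 10.5
methoxide: pKₐ(CH₃OH) ≈ 15.5
tert-butoxide ((CH₃)₃CO⁻): pKₐ(t-BuOH) ≈ 18

tert-butoxide ((CH₃)₃CO⁻)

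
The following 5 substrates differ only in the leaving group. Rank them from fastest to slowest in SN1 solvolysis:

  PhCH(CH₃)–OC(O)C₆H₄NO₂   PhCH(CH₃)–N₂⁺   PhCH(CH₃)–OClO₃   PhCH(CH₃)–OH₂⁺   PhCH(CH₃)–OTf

PhCH(CH₃)–N₂⁺ > PhCH(CH₃)–OTf > PhCH(CH₃)–OClO₃ > PhCH(CH₃)–OH₂⁺ > PhCH(CH₃)–OC(O)C₆H₄NO₂

The skeletons are identical, so relative rate is governed entirely by leaving-group ability.
A good leaving group is a weak base: the lower the pKₐ of its conjugate acid, the more readily it departs.
PhCH(CH₃)–N₂⁺ loses N₂: no meaningful conjugate acid; N₂ departs as an exceptionally stable neutral molecule
PhCH(CH₃)–OTf loses OTf⁻: pKₐ(CF₃SO₃H (triflic acid)) ≈ -14
PhCH(CH₃)–OClO₃ loses ClO₄⁻: pKₐ(HClO₄) ≈ -10
PhCH(CH₃)–OH₂⁺ loses H₂O: pKₐ(H₃O⁺) ≈ -1.7
PhCH(CH₃)–OC(O)C₆H₄NO₂ loses p-O₂N–C₆H₄–COO⁻: pKₐ(p-nitrobenzoic acid) ≈ 3.4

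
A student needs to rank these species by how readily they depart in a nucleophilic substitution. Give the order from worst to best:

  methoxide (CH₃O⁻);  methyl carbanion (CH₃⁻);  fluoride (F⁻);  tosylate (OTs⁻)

methyl carbanion (CH₃⁻) < methoxide (CH₃O⁻) < fluoride (F⁻) < tosylate (OTs⁻)

tosylate (OTs⁻): pKₐ(p-CH₃C₆H₄SO₃H (TsOH)) ≈ -2.8
fluoride (F⁻): pKₐ(HF) ≈ 3.2
methoxide (CH₃O⁻): pKₐ(CH₃OH) ≈ 15.5
methyl carbanion (CH₃⁻): pKₐ(CH₄) ≈ 48
The question asks for worst first, so the sequence is read in increasing leaving-group ability.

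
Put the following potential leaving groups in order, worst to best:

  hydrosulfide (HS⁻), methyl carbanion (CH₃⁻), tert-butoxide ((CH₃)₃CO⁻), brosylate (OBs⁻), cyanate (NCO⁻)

A good leaving group is a weak base: the lower the pKₐ of its conjugate acid, the more readily it departs.
brosylate (OBs⁻): pKₐ(p-BrC₆H₄SO₃H) ≈ -2.8
cyanate (NCO⁻): pKₐ(HOCN) ≈ 3.5
hydrosulfide (HS⁻): pKₐ(H₂S) ≈ 7
tert-butoxide ((CH₃)₃CO⁻): pKₐ(t-BuOH) ≈ 18
methyl carbanion (CH₃⁻): pKₐ(CH₄) ≈ 48
The question asks for worst first, so the sequence is read in increasing leaving-group ability.

methyl carbanion (CH₃⁻) < tert-butoxide ((CH₃)₃CO⁻) < hydrosulfide (HS⁻) < cyanate (NCO⁻) < brosylate (OBs⁻)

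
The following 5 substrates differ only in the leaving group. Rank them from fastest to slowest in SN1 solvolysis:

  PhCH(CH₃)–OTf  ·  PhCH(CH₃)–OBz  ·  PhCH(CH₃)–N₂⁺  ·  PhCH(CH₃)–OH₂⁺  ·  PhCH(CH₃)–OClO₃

PhCH(CH₃)–N₂⁺ > PhCH(CH₃)–OTf > PhCH(CH₃)–OClO₃ > PhCH(CH₃)–OH₂⁺ > PhCH(CH₃)–OBz

Identical carbon frameworks mean the comparison reduces to leaving-group quality.
The more stable X⁻ (or X) is on its own — i.e. the weaker a base it is — the better a leaving group it makes.
PhCH(CH₃)–N₂⁺ loses N₂: no meaningful conjugate acid; N₂ departs as an exceptionally stable neutral molecule
PhCH(CH₃)–OTf loses OTf⁻: pKₐ(CF₃SO₃H (triflic acid)) ≈ -14
PhCH(CH₃)–OClO₃ loses ClO₄⁻: pKₐ(HClO₄) ≈ -10
PhCH(CH₃)–OH₂⁺ loses H₂O: pKₐ(H₃O⁺) ≈ -1.7
PhCH(CH₃)–OBz loses PhCOO⁻: pKₐ(C₆H₅COOH) ≈ 4.2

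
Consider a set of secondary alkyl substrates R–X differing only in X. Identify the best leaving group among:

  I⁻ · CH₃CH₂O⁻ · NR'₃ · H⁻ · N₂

N₂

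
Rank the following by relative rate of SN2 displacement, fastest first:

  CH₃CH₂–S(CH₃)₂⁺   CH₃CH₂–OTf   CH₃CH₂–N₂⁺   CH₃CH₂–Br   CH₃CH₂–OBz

CH₃CH₂–N₂⁺ > CH₃CH₂–OTf > CH₃CH₂–Br > CH₃CH₂–S(CH₃)₂⁺ > CH₃CH₂–OBz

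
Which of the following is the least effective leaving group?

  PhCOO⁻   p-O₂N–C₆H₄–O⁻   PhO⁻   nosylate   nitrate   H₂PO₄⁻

PhO⁻

Rank by basicity of the departing species: weakest base leaves most easily.
nosylate: pKₐ(p-O₂NC₆H₄SO₃H) ≈ -3.5
nitrate: pKₐ(HNO₃) ≈ -1.3
H₂PO₄⁻: pKₐ(H₃PO₄) ≈ 2.1
PhCOO⁻: pKₐ(C₆H₅COOH) ≈ 4.2
p-O₂N–C₆H₄–O⁻: pKₐ(p-nitrophenol) ≈ 7.2
PhO⁻: pKₐ(C₆H₅OH (phenol)) ≈ 10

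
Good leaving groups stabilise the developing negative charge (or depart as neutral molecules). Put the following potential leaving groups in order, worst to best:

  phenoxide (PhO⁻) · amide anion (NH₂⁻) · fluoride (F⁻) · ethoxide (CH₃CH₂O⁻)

amide anion (NH₂⁻) < ethoxide (CH₃CH₂O⁻) < phenoxide (PhO⁻) < fluoride (F⁻)

Rank by basicity of the departing species: weakest base leaves most easily.
fluoride (F⁻): pKₐ(HF) ≈ 3.2 — small and strongly basic; the poor halide leaving group
phenoxide (PhO⁻): pKₐ(C₆H₅OH (phenol)) ≈ 10 — resonance into the ring helps, but still a poor LG
ethoxide (CH₃CH₂O⁻): pKₐ(CH₃CH₂OH) ≈ 16
amide anion (NH₂⁻): pKₐ(NH₃) ≈ 38 — extremely strong base; never a leaving group
The question asks for worst first, so the sequence is read in increasing leaving-group ability.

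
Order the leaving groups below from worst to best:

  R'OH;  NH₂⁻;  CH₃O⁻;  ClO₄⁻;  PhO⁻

Leaving-group ability tracks the stability of the departed species; conjugate-acid pKₐ is the usual yardstick (lower pKₐ → better LG).
ClO₄⁻: pKₐ(HClO₄) ≈ -10
R'OH: pKₐ(R'OH₂⁺) ≈ -2.4
PhO⁻: pKₐ(C₆H₅OH (phenol)) ≈ 10
CH₃O⁻: pKₐ(CH₃OH) ≈ 15.5
NH₂⁻: pKₐ(NH₃) ≈ 38
Listed from poorest to best leaving group as asked.

NH₂⁻ < CH₃O⁻ < PhO⁻ < R'OH < ClO₄⁻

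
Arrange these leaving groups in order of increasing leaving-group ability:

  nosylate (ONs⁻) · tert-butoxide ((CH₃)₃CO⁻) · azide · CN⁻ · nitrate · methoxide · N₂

tert-butoxide ((CH₃)₃CO⁻) < methoxide < CN⁻ < azide < nitrate < nosylate (ONs⁻) < N₂

Rank by basicity of the departing species: weakest base leaves most easily.
N₂: no meaningful conjugate acid; N₂ departs as an exceptionally stable neutral molecule
nosylate (ONs⁻): pKₐ(p-O₂NC₆H₄SO₃H) ≈ -3.5
nitrate: pKₐ(HNO₃) ≈ -1.3
azide: pKₐ(HN₃) ≈ 4.7
CN⁻: pKₐ(HCN) ≈ 9.2
methoxide: pKₐ(CH₃OH) ≈ 15.5
tert-butoxide ((CH₃)₃CO⁻): pKₐ(t-BuOH) ≈ 18
The question asks for worst first, so the sequence is read in increasing leaving-group ability.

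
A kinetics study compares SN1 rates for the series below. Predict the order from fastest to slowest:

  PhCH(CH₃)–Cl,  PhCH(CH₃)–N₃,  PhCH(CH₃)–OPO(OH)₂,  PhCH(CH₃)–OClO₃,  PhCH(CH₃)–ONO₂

With the same alkyl group throughout, only the leaving group differentiates the rates.
Rank by basicity of the departing species: weakest base leaves most easily.
PhCH(CH₃)–OClO₃ loses ClO₄⁻: pKₐ(HClO₄) ≈ -10
PhCH(CH₃)–Cl loses Cl⁻: pKₐ(HCl) ≈ -7
PhCH(CH₃)–ONO₂ loses NO₃⁻: pKₐ(HNO₃) ≈ -1.3
PhCH(CH₃)–OPO(OH)₂ loses H₂PO₄⁻: pKₐ(H₃PO₄) ≈ 2.1
PhCH(CH₃)–N₃ loses N₃⁻: pKₐ(HN₃) ≈ 4.7

PhCH(CH₃)–OClO₃ > PhCH(CH₃)–Cl > PhCH(CH₃)–ONO₂ > PhCH(CH₃)–OPO(OH)₂ > PhCH(CH₃)–N₃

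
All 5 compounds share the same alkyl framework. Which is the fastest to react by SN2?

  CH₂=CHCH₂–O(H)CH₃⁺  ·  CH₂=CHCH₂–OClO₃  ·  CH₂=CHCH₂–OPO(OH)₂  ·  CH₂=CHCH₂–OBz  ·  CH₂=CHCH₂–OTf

Identical carbon frameworks mean the comparison reduces to leaving-group quality.
A good leaving group is a weak base: the lower the pKₐ of its conjugate acid, the more readily it departs.
CH₂=CHCH₂–OTf loses OTf⁻: pKₐ(CF₃SO₃H (triflic acid)) ≈ -14
CH₂=CHCH₂–OClO₃ loses ClO₄⁻: pKₐ(HClO₄) ≈ -10
CH₂=CHCH₂–O(H)CH₃⁺ loses R'OH: pKₐ(R'OH₂⁺) ≈ -2.4
CH₂=CHCH₂–OPO(OH)₂ loses H₂PO₄⁻: pKₐ(H₃PO₄) ≈ 2.1
CH₂=CHCH₂–OBz loses PhCOO⁻: pKₐ(C₆H₅COOH) ≈ 4.2

CH₂=CHCH₂–OTf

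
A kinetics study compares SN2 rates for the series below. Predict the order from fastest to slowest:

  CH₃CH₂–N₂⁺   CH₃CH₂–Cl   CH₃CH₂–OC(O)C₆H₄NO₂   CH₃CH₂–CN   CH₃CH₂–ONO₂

CH₃CH₂–N₂⁺ > CH₃CH₂–Cl > CH₃CH₂–ONO₂ > CH₃CH₂–OC(O)C₆H₄NO₂ > CH₃CH₂–CN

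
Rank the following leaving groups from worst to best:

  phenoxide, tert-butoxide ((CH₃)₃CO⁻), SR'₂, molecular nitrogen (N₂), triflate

tert-butoxide ((CH₃)₃CO⁻) < phenoxide < SR'₂ < triflate < molecular nitrogen (N₂)

Leaving-group ability tracks the stability of the departed species; conjugate-acid pKₐ is the usual yardstick (lower pKₐ → better LG).
molecular nitrogen (N₂): no meaningful conjugate acid; N₂ departs as an exceptionally stable neutral molecule
triflate: pKₐ(CF₃SO₃H (triflic acid)) ≈ -14
SR'₂: pKₐ(R'₂SH⁺) ≈ -7
phenoxide: pKₐ(C₆H₅OH (phenol)) ≈ 10
tert-butoxide ((CH₃)₃CO⁻): pKₐ(t-BuOH) ≈ 18
Listed from poorest to best leaving group as asked.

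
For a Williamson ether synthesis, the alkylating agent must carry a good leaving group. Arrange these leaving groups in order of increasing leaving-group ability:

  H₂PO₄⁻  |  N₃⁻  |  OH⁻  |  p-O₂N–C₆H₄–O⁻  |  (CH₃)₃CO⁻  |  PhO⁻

H₂PO₄⁻: pKₐ(H₃PO₄) ≈ 2.1
N₃⁻: pKₐ(HN₃) ≈ 4.7
p-O₂N–C₆H₄–O⁻: pKₐ(p-nitrophenol) ≈ 7.2
PhO⁻: pKₐ(C₆H₅OH (phenol)) ≈ 10
OH⁻: pKₐ(H₂O) ≈ 15.7
(CH₃)₃CO⁻: pKₐ(t-BuOH) ≈ 18
The question asks for worst first, so the sequence is read in increasing leaving-group ability.

(CH₃)₃CO⁻ < OH⁻ < PhO⁻ < p-O₂N–C₆H₄–O⁻ < N₃⁻ < H₂PO₄⁻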